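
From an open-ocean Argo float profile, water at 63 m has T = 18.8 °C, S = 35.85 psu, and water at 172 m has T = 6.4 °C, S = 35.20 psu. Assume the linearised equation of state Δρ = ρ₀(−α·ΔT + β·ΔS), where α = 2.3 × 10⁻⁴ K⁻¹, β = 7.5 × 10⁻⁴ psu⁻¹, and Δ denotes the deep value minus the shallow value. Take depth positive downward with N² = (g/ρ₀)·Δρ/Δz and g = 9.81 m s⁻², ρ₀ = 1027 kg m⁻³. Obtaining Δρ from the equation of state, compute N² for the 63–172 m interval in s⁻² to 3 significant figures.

2.13 × 10⁻⁴ s⁻²

ΔT = -12.4 K, ΔS = -0.65 psu (deep − shallow).
Δρ/ρ₀ = −αΔT + βΔS = 2.852 × 10⁻³ − 4.875 × 10⁻⁴ = 2.3645 × 10⁻³, so Δρ ≈ 2.428 kg m⁻³.
N² = (g/ρ₀)·Δρ/Δz = g·(Δρ/ρ₀)/Δz = 9.81 × 2.3645 × 10⁻³ / 109 = 2.1281 × 10⁻⁴ s⁻² ≈ 2.13 × 10⁻⁴ s⁻².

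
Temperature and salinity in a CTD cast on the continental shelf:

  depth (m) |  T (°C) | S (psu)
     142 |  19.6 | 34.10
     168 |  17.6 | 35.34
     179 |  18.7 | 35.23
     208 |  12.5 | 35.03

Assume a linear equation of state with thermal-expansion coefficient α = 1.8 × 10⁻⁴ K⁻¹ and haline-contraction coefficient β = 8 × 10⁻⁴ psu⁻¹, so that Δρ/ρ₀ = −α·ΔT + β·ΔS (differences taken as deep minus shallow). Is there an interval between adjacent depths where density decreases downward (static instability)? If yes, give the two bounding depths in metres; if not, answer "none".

Evaluate Δρ/ρ₀ = −αΔT + βΔS across each adjacent pair:
  142–168 m: −αΔT+βΔS = −(1.8 × 10⁻⁴)(-2.0)+(8 × 10⁻⁴)(+1.24) = 1.4 × 10⁻³ → stable
  168–179 m: −αΔT+βΔS = −(1.8 × 10⁻⁴)(+1.1)+(8 × 10⁻⁴)(-0.11) = -2.9 × 10⁻⁴ → UNSTABLE
  179–208 m: −αΔT+βΔS = −(1.8 × 10⁻⁴)(-6.2)+(8 × 10⁻⁴)(-0.20) = 9.6 × 10⁻⁴ → stable
The 168–179 m interval has Δρ < 0: lighter water underlies denser water.

168–179 m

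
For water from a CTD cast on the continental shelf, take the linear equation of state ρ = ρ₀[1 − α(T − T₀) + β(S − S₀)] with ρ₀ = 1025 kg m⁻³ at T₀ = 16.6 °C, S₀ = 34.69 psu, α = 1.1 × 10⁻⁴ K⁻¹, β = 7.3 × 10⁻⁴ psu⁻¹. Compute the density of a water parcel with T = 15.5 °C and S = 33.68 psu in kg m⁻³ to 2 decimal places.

1024.37 kg m⁻³

T − T₀ = -1.1 K, S − S₀ = -1.01 psu.
Bracket = 1 − α·(-1.1) + β·(-1.01) = 1 + (-6.163 × 10⁻⁴) = 0.9993837.
ρ = 1025 × 0.9993837 = 1024.37 kg m⁻³.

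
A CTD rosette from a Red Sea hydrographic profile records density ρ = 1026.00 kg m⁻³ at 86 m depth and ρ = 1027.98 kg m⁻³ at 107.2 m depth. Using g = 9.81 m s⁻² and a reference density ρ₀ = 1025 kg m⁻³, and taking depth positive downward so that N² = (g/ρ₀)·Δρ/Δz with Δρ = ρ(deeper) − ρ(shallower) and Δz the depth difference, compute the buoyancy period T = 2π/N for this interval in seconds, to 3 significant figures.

210 s

Δρ = 1027.98 − 1026.00 = 1.98 kg m⁻³ over Δz = 107.2 − 86 = 21.2 m.
N² = (9.81/1025) × (1.98/21.2) = 8.9387 × 10⁻⁴ s⁻².
N = √(8.9387 × 10⁻⁴) = 0.029898 rad s⁻¹, so T = 2π/N = 210.15 s ≈ 210 s.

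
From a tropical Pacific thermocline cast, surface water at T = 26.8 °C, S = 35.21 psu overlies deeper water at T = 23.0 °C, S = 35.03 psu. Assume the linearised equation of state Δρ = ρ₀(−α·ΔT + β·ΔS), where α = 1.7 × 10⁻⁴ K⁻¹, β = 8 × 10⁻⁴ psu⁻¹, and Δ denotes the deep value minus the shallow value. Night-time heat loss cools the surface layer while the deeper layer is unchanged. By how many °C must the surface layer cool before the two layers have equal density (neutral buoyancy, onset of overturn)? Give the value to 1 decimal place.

Neutral buoyancy requires Δρ = 0, i.e. −α(T_deep − T_surf′) + β(S_deep − S_surf) = 0.
T_surf′ = T_deep − (β/α)·ΔS = 23.0 − (8 × 10⁻⁴/1.7 × 10⁻⁴)·(-0.18) = 23.847 °C.
Cooling required: 26.8 − (23.847) = 2.953 °C.

3.0 °C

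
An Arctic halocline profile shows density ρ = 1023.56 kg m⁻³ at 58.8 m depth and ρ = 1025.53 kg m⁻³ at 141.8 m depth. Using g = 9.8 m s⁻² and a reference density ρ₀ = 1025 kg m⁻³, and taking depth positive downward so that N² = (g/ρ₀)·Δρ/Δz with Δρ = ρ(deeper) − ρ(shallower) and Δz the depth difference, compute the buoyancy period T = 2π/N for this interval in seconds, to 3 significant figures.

Δρ = 1025.53 − 1023.56 = 1.97 kg m⁻³ over Δz = 141.8 − 58.8 = 83 m.
N² = (9.8/1025) × (1.97/83) = 2.2693 × 10⁻⁴ s⁻².
N = √(2.2693 × 10⁻⁴) = 0.015064 rad s⁻¹, so T = 2π/N = 417.10 s ≈ 417 s.

417 s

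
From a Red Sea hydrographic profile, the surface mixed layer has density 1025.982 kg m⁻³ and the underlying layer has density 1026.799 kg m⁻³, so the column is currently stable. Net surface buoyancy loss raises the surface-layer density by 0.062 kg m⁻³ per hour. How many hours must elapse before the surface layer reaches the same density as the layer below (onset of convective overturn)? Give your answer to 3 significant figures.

Density deficit of the surface layer: 1026.799 − 1025.982 = 0.817 kg m⁻³.
Required change = 0.817 / 0.062 = 13.2 hours.

13.2 hours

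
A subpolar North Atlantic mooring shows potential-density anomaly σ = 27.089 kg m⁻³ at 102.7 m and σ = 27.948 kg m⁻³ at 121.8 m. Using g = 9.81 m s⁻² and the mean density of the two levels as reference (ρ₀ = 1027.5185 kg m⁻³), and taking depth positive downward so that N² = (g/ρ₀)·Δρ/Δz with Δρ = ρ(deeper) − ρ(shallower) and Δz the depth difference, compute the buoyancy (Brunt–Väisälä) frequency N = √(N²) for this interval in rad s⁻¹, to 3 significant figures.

Δρ = 1027.948 − 1027.089 = 0.859 kg m⁻³ over Δz = 121.8 − 102.7 = 19.1 m.
N² = (9.81/1027.5185) × (0.859/19.1) = 4.2938 × 10⁻⁴ s⁻².
N = √(4.2938 × 10⁻⁴) = 0.020721 rad s⁻¹ ≈ 0.0207 rad s⁻¹.

0.0207 rad s⁻¹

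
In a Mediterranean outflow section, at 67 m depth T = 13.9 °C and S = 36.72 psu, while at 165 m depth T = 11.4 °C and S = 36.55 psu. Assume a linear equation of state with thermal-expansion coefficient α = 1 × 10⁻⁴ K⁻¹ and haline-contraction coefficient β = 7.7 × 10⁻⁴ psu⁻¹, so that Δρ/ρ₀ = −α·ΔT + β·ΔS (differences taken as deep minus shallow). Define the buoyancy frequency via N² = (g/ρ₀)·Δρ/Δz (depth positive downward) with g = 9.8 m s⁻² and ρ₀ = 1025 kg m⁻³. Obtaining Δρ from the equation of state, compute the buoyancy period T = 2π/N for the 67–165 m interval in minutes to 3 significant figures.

30.3 min

ΔT = -2.5 K, ΔS = -0.17 psu (deep − shallow).
Δρ/ρ₀ = −αΔT + βΔS = 2.50 × 10⁻⁴ − 1.309 × 10⁻⁴ = 1.191 × 10⁻⁴, so Δρ ≈ 0.1221 kg m⁻³.
N² = (g/ρ₀)·Δρ/Δz = g·(Δρ/ρ₀)/Δz = 9.8 × 1.191 × 10⁻⁴ / 98 = 1.1910 × 10⁻⁵ s⁻².
N = √(1.1910 × 10⁻⁵) = 3.4511 × 10⁻³ rad s⁻¹ → T = 2π/N = 1.8206 × 10³ s = 30.343 min ≈ 30.3 min.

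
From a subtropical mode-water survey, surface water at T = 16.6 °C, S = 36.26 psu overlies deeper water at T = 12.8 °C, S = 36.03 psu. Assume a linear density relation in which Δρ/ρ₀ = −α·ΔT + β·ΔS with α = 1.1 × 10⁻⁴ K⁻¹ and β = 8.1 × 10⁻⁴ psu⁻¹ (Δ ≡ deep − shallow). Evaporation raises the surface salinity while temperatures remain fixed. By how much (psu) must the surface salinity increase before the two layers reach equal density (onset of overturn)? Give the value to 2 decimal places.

Neutral buoyancy requires −α(T_deep − T_surf) + β(S_deep − S_surf′) = 0.
S_surf′ = S_deep − (α/β)·ΔT = 36.03 − (1.1 × 10⁻⁴/8.1 × 10⁻⁴)·(-3.8) = 36.5460 psu.
Increase required: 36.5460 − 36.26 = 0.2860 psu.

0.29 psu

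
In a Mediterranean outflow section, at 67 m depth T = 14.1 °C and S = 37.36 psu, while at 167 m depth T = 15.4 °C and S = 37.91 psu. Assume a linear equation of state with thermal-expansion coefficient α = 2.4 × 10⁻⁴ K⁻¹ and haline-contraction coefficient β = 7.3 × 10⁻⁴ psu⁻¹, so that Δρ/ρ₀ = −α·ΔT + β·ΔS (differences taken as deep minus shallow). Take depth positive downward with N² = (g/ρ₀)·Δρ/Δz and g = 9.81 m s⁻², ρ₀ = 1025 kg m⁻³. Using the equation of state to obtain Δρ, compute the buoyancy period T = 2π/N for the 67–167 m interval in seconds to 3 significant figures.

ΔT = +1.3 K, ΔS = +0.55 psu (deep − shallow).
Δρ/ρ₀ = −αΔT + βΔS = -3.12 × 10⁻⁴ + 4.015 × 10⁻⁴ = 8.95 × 10⁻⁵, so Δρ ≈ 0.09174 kg m⁻³.
N² = (g/ρ₀)·Δρ/Δz = g·(Δρ/ρ₀)/Δz = 9.81 × 8.95 × 10⁻⁵ / 100 = 8.7800 × 10⁻⁶ s⁻².
N = √(8.7800 × 10⁻⁶) = 2.9631 × 10⁻³ rad s⁻¹ → T = 2π/N = 2.1205 × 10³ s ≈ 2.12 × 10³ s.

2.12 × 10³ s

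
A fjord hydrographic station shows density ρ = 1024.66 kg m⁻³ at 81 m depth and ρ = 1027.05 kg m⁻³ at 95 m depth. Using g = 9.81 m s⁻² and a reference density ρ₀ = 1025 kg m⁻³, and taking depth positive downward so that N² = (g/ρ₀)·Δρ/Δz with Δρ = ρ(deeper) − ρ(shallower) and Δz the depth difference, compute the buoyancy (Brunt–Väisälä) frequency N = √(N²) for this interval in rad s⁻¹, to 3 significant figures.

Δρ = 1027.05 − 1024.66 = 2.39 kg m⁻³ over Δz = 95 − 81 = 14 m.
N² = (9.81/1025) × (2.39/14) = 1.6339 × 10⁻³ s⁻².
N = √(1.6339 × 10⁻³) = 0.040422 rad s⁻¹ ≈ 0.0404 rad s⁻¹.

0.0404 rad s⁻¹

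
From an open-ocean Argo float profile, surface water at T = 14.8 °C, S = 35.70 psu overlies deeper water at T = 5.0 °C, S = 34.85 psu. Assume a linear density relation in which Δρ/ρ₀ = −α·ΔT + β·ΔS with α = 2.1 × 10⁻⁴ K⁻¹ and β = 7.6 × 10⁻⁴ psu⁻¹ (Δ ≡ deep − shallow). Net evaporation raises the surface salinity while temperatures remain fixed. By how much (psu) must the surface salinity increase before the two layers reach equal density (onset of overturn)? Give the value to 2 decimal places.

1.86 psu

Neutral buoyancy requires −α(T_deep − T_surf) + β(S_deep − S_surf′) = 0.
S_surf′ = S_deep − (α/β)·ΔT = 34.85 − (2.1 × 10⁻⁴/7.6 × 10⁻⁴)·(-9.8) = 37.5579 psu.
Increase required: 37.5579 − 35.70 = 1.8579 psu.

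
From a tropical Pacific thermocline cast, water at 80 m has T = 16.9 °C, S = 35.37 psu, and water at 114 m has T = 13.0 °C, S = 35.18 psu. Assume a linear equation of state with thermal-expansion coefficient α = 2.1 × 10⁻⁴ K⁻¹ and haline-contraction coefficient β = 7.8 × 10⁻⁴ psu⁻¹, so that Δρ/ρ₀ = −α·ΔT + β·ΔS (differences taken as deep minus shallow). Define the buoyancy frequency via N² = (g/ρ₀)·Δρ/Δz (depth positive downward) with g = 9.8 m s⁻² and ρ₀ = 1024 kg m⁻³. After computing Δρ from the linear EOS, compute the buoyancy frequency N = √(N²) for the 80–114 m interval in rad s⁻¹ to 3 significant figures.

ΔT = -3.9 K, ΔS = -0.19 psu (deep − shallow).
Δρ/ρ₀ = −αΔT + βΔS = 8.19 × 10⁻⁴ − 1.482 × 10⁻⁴ = 6.708 × 10⁻⁴, so Δρ ≈ 0.6869 kg m⁻³.
N² = (g/ρ₀)·Δρ/Δz = g·(Δρ/ρ₀)/Δz = 9.8 × 6.708 × 10⁻⁴ / 34 = 1.9335 × 10⁻⁴ s⁻².
N = √(1.9335 × 10⁻⁴) = 0.013905 rad s⁻¹ ≈ 0.0139 rad s⁻¹.

0.0139 rad s⁻¹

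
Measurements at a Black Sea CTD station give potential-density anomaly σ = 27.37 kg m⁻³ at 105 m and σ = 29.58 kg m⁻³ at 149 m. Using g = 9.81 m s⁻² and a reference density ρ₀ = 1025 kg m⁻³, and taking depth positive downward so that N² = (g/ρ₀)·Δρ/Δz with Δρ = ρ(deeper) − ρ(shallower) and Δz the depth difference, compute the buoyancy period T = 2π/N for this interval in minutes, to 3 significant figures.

Δρ = 1029.58 − 1027.37 = 2.21 kg m⁻³ over Δz = 149 − 105 = 44 m.
N² = (9.81/1025) × (2.21/44) = 4.8071 × 10⁻⁴ s⁻².
N = √(4.8071 × 10⁻⁴) = 0.021925 rad s⁻¹, so T = 2π/N = 286.58 s = 4.7763 min ≈ 4.78 min.
N² > 0, so the interval is statically stable.

4.78 min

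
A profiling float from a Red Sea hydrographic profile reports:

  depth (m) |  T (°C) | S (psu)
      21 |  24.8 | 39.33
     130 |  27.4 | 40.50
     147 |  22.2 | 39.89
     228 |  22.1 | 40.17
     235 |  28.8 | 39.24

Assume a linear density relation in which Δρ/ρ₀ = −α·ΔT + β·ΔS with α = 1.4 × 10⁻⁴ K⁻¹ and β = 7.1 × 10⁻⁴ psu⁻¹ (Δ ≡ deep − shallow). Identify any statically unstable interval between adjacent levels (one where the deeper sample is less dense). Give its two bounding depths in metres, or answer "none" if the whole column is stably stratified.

228–235 m

Evaluate Δρ/ρ₀ = −αΔT + βΔS across each adjacent pair:
  21–130 m: −αΔT+βΔS = −(1.4 × 10⁻⁴)(+2.6)+(7.1 × 10⁻⁴)(+1.17) = 4.7 × 10⁻⁴ → stable
  130–147 m: −αΔT+βΔS = −(1.4 × 10⁻⁴)(-5.2)+(7.1 × 10⁻⁴)(-0.61) = 2.9 × 10⁻⁴ → stable
  147–228 m: −αΔT+βΔS = −(1.4 × 10⁻⁴)(-0.1)+(7.1 × 10⁻⁴)(+0.28) = 2.1 × 10⁻⁴ → stable
  228–235 m: −αΔT+βΔS = −(1.4 × 10⁻⁴)(+6.7)+(7.1 × 10⁻⁴)(-0.93) = -1.6 × 10⁻³ → UNSTABLE
The 228–235 m interval has Δρ < 0: lighter water underlies denser water.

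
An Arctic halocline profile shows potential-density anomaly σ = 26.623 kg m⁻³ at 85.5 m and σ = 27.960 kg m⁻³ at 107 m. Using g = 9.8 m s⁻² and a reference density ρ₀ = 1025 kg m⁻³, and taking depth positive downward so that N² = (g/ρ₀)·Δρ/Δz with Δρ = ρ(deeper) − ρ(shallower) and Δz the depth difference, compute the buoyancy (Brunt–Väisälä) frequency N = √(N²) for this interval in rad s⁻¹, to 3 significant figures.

Δρ = 1027.960 − 1026.623 = 1.337 kg m⁻³ over Δz = 107 − 85.5 = 21.5 m.
N² = (9.8/1025) × (1.337/21.5) = 5.9456 × 10⁻⁴ s⁻².
N = √(5.9456 × 10⁻⁴) = 0.024384 rad s⁻¹ ≈ 0.0244 rad s⁻¹.

0.0244 rad s⁻¹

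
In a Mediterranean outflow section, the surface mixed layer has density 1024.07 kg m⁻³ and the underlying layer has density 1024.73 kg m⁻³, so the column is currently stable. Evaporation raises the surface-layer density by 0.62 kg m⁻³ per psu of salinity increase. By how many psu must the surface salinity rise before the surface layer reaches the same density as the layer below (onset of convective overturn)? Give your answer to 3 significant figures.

1.06 psu

Density deficit of the surface layer: 1024.73 − 1024.07 = 0.66 kg m⁻³.
Required change = 0.66 / 0.62 = 1.06 psu.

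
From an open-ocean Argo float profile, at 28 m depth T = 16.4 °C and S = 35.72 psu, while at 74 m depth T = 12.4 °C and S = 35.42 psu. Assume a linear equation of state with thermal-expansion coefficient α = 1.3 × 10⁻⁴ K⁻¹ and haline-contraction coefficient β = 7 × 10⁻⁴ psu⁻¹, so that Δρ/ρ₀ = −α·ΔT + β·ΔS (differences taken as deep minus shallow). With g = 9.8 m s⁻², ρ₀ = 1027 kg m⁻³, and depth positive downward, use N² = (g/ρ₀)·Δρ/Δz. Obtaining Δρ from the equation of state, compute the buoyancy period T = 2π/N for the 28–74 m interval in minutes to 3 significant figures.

ΔT = -4.0 K, ΔS = -0.30 psu (deep − shallow).
Δρ/ρ₀ = −αΔT + βΔS = 5.20 × 10⁻⁴ − 2.10 × 10⁻⁴ = 3.10 × 10⁻⁴, so Δρ ≈ 0.3184 kg m⁻³.
N² = (g/ρ₀)·Δρ/Δz = g·(Δρ/ρ₀)/Δz = 9.8 × 3.10 × 10⁻⁴ / 46 = 6.6043 × 10⁻⁵ s⁻².
N = √(6.6043 × 10⁻⁵) = 8.1267 × 10⁻³ rad s⁻¹ → T = 2π/N = 773.15 s = 12.886 min ≈ 12.9 min.

12.9 min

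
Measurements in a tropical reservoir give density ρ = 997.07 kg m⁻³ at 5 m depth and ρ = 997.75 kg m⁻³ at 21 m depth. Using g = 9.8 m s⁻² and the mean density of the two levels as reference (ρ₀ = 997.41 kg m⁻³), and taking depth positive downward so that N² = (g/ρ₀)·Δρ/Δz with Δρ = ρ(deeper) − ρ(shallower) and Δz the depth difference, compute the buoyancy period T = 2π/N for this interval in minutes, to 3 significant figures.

5.12 min

Δρ = 997.75 − 997.07 = 0.68 kg m⁻³ over Δz = 21 − 5 = 16 m.
N² = (9.8/997.41) × (0.68/16) = 4.1758 × 10⁻⁴ s⁻².
N = √(4.1758 × 10⁻⁴) = 0.020435 rad s⁻¹, so T = 2π/N = 307.47 s = 5.1245 min ≈ 5.12 min.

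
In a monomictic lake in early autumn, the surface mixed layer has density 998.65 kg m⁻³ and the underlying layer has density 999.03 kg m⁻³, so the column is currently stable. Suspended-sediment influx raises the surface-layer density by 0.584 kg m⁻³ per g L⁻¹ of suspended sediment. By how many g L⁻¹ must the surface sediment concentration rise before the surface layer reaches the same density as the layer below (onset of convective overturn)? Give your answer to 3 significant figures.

0.651 g L⁻¹

Density deficit of the surface layer: 999.03 − 998.65 = 0.38 kg m⁻³.
Required change = 0.38 / 0.584 = 0.651 g L⁻¹.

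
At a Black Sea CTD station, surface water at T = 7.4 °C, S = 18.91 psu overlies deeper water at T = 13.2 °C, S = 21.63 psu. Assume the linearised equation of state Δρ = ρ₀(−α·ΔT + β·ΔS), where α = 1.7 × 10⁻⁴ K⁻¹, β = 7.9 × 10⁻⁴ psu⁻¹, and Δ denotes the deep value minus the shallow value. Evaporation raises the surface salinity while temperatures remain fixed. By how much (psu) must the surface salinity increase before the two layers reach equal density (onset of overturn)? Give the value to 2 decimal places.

1.47 psu

Neutral buoyancy requires −α(T_deep − T_surf) + β(S_deep − S_surf′) = 0.
S_surf′ = S_deep − (α/β)·ΔT = 21.63 − (1.7 × 10⁻⁴/7.9 × 10⁻⁴)·(+5.8) = 20.3819 psu.
Increase required: 20.3819 − 18.91 = 1.4719 psu.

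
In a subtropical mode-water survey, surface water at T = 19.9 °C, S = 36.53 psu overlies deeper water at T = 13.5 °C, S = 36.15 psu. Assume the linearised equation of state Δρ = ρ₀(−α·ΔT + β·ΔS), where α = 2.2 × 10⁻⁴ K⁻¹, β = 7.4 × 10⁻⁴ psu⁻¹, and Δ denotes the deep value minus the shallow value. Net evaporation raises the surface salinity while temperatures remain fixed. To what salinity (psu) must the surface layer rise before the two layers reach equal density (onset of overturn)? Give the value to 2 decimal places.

38.05 psu

Neutral buoyancy requires −α(T_deep − T_surf) + β(S_deep − S_surf′) = 0.
S_surf′ = S_deep − (α/β)·ΔT = 36.15 − (2.2 × 10⁻⁴/7.4 × 10⁻⁴)·(-6.4) = 38.0527 psu.
Increase required: 38.0527 − 36.53 = 1.5227 psu.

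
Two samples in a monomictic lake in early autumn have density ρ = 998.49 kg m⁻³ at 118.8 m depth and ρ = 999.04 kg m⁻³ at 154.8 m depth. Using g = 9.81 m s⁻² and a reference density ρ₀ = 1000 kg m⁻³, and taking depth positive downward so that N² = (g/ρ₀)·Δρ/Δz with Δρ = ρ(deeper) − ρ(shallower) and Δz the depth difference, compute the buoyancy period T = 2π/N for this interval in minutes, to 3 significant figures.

Δρ = 999.04 − 998.49 = 0.55 kg m⁻³ over Δz = 154.8 − 118.8 = 36 m.
N² = (9.81/1000) × (0.55/36) = 1.4988 × 10⁻⁴ s⁻².
N = √(1.4988 × 10⁻⁴) = 0.012243 rad s⁻¹, so T = 2π/N = 513.21 s = 8.5535 min ≈ 8.55 min.

8.55 min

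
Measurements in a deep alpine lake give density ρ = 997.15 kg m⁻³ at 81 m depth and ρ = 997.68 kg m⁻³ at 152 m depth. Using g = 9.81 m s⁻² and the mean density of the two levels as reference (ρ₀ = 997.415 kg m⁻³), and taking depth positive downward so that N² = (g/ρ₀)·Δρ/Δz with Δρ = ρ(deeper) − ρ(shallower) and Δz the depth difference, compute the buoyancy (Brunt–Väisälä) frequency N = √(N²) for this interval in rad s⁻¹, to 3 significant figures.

8.57 × 10⁻³ rad s⁻¹

Δρ = 997.68 − 997.15 = 0.53 kg m⁻³ over Δz = 152 − 81 = 71 m.
N² = (9.81/997.415) × (0.53/71) = 7.3419 × 10⁻⁵ s⁻².
N = √(7.3419 × 10⁻⁵) = 8.5685 × 10⁻³ rad s⁻¹ ≈ 8.57 × 10⁻³ rad s⁻¹.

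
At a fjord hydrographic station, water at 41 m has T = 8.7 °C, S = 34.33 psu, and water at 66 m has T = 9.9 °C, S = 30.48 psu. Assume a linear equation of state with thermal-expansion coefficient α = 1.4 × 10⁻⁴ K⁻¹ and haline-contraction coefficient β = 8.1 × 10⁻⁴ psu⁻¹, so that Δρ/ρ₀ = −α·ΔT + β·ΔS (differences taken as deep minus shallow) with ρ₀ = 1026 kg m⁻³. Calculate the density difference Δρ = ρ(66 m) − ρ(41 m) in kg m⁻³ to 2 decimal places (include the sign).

-3.37 kg m⁻³

ΔT = +1.2 K, ΔS = -3.85 psu (deep − shallow).
Δρ/ρ₀ = −(1.4 × 10⁻⁴)(+1.2) + (8.1 × 10⁻⁴)(-3.85) = -3.2865 × 10⁻³.
Δρ = 1026 × (-3.2865 × 10⁻³) = -3.37 kg m⁻³.
Negative Δρ: lighter below, statically unstable.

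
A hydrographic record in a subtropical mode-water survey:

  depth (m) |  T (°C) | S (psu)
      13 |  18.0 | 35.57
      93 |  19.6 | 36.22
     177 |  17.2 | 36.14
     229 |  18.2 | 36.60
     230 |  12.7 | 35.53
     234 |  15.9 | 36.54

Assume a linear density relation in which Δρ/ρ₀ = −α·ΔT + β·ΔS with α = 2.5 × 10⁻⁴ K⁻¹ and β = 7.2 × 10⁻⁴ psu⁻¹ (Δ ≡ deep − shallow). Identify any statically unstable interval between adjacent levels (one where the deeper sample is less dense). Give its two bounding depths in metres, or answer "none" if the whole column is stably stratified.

230–234 m

Evaluate Δρ/ρ₀ = −αΔT + βΔS across each adjacent pair:
  13–93 m: −αΔT+βΔS = −(2.5 × 10⁻⁴)(+1.6)+(7.2 × 10⁻⁴)(+0.65) = 6.8 × 10⁻⁵ → stable
  93–177 m: −αΔT+βΔS = −(2.5 × 10⁻⁴)(-2.4)+(7.2 × 10⁻⁴)(-0.08) = 5.4 × 10⁻⁴ → stable
  177–229 m: −αΔT+βΔS = −(2.5 × 10⁻⁴)(+1.0)+(7.2 × 10⁻⁴)(+0.46) = 8.1 × 10⁻⁵ → stable
  229–230 m: −αΔT+βΔS = −(2.5 × 10⁻⁴)(-5.5)+(7.2 × 10⁻⁴)(-1.07) = 6.0 × 10⁻⁴ → stable
  230–234 m: −αΔT+βΔS = −(2.5 × 10⁻⁴)(+3.2)+(7.2 × 10⁻⁴)(+1.01) = -7.3 × 10⁻⁵ → UNSTABLE
The 230–234 m interval has Δρ < 0: lighter water underlies denser water.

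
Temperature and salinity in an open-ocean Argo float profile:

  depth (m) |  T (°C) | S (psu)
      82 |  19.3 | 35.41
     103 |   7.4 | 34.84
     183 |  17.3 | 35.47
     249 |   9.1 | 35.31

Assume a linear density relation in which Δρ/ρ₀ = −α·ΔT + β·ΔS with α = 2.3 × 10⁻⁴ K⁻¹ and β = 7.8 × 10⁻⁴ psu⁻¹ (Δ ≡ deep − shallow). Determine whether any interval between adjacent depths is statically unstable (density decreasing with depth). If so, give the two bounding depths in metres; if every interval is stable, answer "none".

Evaluate Δρ/ρ₀ = −αΔT + βΔS across each adjacent pair:
  82–103 m: −αΔT+βΔS = −(2.3 × 10⁻⁴)(-11.9)+(7.8 × 10⁻⁴)(-0.57) = 2.3 × 10⁻³ → stable
  103–183 m: −αΔT+βΔS = −(2.3 × 10⁻⁴)(+9.9)+(7.8 × 10⁻⁴)(+0.63) = -1.8 × 10⁻³ → UNSTABLE
  183–249 m: −αΔT+βΔS = −(2.3 × 10⁻⁴)(-8.2)+(7.8 × 10⁻⁴)(-0.16) = 1.8 × 10⁻³ → stable
The 103–183 m interval has Δρ < 0: lighter water underlies denser water.

103–183 m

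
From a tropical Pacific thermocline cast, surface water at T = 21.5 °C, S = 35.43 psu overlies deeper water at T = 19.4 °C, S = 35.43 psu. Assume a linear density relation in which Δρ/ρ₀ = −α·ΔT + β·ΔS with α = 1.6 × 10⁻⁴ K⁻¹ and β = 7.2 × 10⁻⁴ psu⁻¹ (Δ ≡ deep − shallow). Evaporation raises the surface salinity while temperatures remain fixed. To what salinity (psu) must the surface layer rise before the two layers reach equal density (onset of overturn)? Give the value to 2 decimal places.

Neutral buoyancy requires −α(T_deep − T_surf) + β(S_deep − S_surf′) = 0.
S_surf′ = S_deep − (α/β)·ΔT = 35.43 − (1.6 × 10⁻⁴/7.2 × 10⁻⁴)·(-2.1) = 35.8967 psu.
Increase required: 35.8967 − 35.43 = 0.4667 psu.

35.90 psu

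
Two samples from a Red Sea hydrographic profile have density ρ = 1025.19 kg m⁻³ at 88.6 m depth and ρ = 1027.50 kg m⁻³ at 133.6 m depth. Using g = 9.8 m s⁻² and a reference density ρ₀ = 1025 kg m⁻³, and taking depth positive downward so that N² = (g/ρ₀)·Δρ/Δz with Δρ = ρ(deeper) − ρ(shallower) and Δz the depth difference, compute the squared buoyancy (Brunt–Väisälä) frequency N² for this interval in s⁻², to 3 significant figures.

Δρ = 1027.50 − 1025.19 = 2.31 kg m⁻³ over Δz = 133.6 − 88.6 = 45 m.
N² = (9.8/1025) × (2.31/45) = 4.9080 × 10⁻⁴ s⁻² ≈ 4.91 × 10⁻⁴ s⁻².
A positive N² confirms static stability across the interval.

4.91 × 10⁻⁴ s⁻²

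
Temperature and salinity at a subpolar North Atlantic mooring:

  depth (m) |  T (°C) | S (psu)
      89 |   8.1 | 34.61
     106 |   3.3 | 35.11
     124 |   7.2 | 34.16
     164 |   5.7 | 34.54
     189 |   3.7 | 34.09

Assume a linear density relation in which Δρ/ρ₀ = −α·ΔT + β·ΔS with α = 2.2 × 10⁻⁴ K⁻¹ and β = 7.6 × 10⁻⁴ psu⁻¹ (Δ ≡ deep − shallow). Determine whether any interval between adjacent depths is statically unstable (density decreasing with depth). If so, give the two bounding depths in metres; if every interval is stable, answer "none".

106–124 m

Evaluate Δρ/ρ₀ = −αΔT + βΔS across each adjacent pair:
  89–106 m: −αΔT+βΔS = −(2.2 × 10⁻⁴)(-4.8)+(7.6 × 10⁻⁴)(+0.50) = 1.4 × 10⁻³ → stable
  106–124 m: −αΔT+βΔS = −(2.2 × 10⁻⁴)(+3.9)+(7.6 × 10⁻⁴)(-0.95) = -1.6 × 10⁻³ → UNSTABLE
  124–164 m: −αΔT+βΔS = −(2.2 × 10⁻⁴)(-1.5)+(7.6 × 10⁻⁴)(+0.38) = 6.2 × 10⁻⁴ → stable
  164–189 m: −αΔT+βΔS = −(2.2 × 10⁻⁴)(-2.0)+(7.6 × 10⁻⁴)(-0.45) = 9.8 × 10⁻⁵ → stable
The 106–124 m interval has Δρ < 0: lighter water underlies denser water.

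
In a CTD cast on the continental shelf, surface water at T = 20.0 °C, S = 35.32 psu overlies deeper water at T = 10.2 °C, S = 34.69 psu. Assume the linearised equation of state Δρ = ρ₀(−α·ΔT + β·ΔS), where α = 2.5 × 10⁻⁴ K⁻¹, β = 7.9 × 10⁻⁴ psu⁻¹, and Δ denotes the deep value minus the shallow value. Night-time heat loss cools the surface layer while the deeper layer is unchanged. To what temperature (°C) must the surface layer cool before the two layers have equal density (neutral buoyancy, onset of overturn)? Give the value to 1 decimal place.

12.2 °C

Neutral buoyancy requires Δρ = 0, i.e. −α(T_deep − T_surf′) + β(S_deep − S_surf) = 0.
T_surf′ = T_deep − (β/α)·ΔS = 10.2 − (7.9 × 10⁻⁴/2.5 × 10⁻⁴)·(-0.63) = 12.191 °C.
Cooling required: 20.0 − (12.191) = 7.809 °C.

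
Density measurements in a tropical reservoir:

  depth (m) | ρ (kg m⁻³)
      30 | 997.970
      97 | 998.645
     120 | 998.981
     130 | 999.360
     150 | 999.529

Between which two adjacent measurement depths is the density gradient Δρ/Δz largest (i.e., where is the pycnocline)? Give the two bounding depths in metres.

120–130 m

Compute the density gradient over each adjacent pair:
  30–97 m: Δρ/Δz = 0.675/67 = 0.010 kg m⁻⁴
  97–120 m: Δρ/Δz = 0.336/23 = 0.015 kg m⁻⁴
  120–130 m: Δρ/Δz = 0.379/10 = 0.038 kg m⁻⁴
  130–150 m: Δρ/Δz = 0.169/20 = 8.5 × 10⁻³ kg m⁻⁴
The largest gradient is in the 120–130 m interval — the pycnocline.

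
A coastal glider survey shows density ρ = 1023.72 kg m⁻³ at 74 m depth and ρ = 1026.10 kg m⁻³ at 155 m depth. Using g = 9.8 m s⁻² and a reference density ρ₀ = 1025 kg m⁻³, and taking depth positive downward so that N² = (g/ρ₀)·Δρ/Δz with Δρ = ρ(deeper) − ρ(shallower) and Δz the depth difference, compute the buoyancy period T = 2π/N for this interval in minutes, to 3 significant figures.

6.25 min

Δρ = 1026.10 − 1023.72 = 2.38 kg m⁻³ over Δz = 155 − 74 = 81 m.
N² = (9.8/1025) × (2.38/81) = 2.8093 × 10⁻⁴ s⁻².
N = √(2.8093 × 10⁻⁴) = 0.016761 rad s⁻¹, so T = 2π/N = 374.87 s = 6.2478 min ≈ 6.25 min.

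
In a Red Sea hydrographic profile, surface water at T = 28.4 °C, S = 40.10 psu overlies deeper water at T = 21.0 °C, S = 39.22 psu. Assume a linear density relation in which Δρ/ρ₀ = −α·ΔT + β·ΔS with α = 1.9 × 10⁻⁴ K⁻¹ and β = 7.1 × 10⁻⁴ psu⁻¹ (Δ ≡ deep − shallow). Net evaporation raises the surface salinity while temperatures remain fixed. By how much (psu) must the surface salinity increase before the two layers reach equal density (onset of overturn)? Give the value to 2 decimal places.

Neutral buoyancy requires −α(T_deep − T_surf) + β(S_deep − S_surf′) = 0.
S_surf′ = S_deep − (α/β)·ΔT = 39.22 − (1.9 × 10⁻⁴/7.1 × 10⁻⁴)·(-7.4) = 41.2003 psu.
Increase required: 41.2003 − 40.10 = 1.1003 psu.

1.10 psu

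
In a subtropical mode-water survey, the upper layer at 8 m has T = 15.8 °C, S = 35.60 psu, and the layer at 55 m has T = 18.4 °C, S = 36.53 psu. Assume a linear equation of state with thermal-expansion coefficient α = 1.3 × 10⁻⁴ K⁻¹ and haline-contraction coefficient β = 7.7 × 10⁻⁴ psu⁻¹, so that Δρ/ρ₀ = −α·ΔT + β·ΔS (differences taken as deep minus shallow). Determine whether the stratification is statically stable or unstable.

stable

ΔT = 18.4 − 15.8 = +2.6 K and ΔS = 36.53 − 35.60 = +0.93 psu (deep − shallow).
−αΔT = -3.38 × 10⁻⁴; βΔS = 7.161 × 10⁻⁴; sum Δρ/ρ₀ = 3.781 × 10⁻⁴.
Δρ/ρ₀ > 0, so Δρ > 0: deeper water is denser → statically stable.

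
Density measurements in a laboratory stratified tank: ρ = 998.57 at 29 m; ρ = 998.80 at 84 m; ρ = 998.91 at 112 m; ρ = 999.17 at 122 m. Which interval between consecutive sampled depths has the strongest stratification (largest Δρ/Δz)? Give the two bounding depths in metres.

Compute the density gradient over each adjacent pair:
  29–84 m: Δρ/Δz = 0.23/55 = 4.2 × 10⁻³ kg m⁻⁴
  84–112 m: Δρ/Δz = 0.11/28 = 3.9 × 10⁻³ kg m⁻⁴
  112–122 m: Δρ/Δz = 0.26/10 = 0.026 kg m⁻⁴
The largest gradient is in the 112–122 m interval — the pycnocline.

112–122 m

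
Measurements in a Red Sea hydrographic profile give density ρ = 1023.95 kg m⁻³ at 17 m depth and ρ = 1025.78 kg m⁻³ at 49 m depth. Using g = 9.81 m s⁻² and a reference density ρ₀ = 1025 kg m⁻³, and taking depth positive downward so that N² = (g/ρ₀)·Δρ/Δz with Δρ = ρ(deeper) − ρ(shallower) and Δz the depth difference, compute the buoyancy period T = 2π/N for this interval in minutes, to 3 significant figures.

4.48 min

Δρ = 1025.78 − 1023.95 = 1.83 kg m⁻³ over Δz = 49 − 17 = 32 m.
N² = (9.81/1025) × (1.83/32) = 5.4733 × 10⁻⁴ s⁻².
N = √(5.4733 × 10⁻⁴) = 0.023395 rad s⁻¹, so T = 2π/N = 268.57 s = 4.4762 min ≈ 4.48 min.
N² > 0, so the interval is statically stable.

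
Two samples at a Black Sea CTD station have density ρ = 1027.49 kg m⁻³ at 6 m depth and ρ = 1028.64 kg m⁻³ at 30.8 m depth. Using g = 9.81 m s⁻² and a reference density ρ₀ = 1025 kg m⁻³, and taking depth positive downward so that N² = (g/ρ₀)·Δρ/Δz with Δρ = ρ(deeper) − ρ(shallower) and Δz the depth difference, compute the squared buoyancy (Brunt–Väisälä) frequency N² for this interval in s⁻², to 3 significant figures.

4.44 × 10⁻⁴ s⁻²

Δρ = 1028.64 − 1027.49 = 1.15 kg m⁻³ over Δz = 30.8 − 6 = 24.8 m.
N² = (9.81/1025) × (1.15/24.8) = 4.4380 × 10⁻⁴ s⁻² ≈ 4.44 × 10⁻⁴ s⁻².
Since Δρ > 0 the layer is stably stratified.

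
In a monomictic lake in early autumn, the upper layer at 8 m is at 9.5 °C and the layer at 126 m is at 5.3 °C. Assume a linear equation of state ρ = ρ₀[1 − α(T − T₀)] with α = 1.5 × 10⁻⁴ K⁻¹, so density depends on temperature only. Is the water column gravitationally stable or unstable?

stable

ΔT = 5.3 − 9.5 = -4.2 K, so Δρ/ρ₀ = −αΔT = 6.30 × 10⁻⁴.
Δρ/ρ₀ > 0, so Δρ > 0: deeper water is denser → statically stable.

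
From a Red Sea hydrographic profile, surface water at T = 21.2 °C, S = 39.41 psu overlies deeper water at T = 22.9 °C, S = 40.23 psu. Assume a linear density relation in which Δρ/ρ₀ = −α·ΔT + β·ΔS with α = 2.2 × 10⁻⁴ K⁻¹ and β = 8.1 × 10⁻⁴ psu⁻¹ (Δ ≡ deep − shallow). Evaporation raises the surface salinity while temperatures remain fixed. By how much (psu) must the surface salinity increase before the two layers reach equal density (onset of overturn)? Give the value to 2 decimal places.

0.36 psu

Neutral buoyancy requires −α(T_deep − T_surf) + β(S_deep − S_surf′) = 0.
S_surf′ = S_deep − (α/β)·ΔT = 40.23 − (2.2 × 10⁻⁴/8.1 × 10⁻⁴)·(+1.7) = 39.7683 psu.
Increase required: 39.7683 − 39.41 = 0.3583 psu.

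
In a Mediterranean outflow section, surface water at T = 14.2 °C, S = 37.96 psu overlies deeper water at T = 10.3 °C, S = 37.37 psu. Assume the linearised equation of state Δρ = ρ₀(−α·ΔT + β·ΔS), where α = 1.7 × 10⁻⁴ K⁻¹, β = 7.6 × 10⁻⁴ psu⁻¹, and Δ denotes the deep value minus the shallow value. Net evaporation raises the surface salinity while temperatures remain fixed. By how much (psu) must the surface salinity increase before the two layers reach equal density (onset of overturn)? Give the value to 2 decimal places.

Neutral buoyancy requires −α(T_deep − T_surf) + β(S_deep − S_surf′) = 0.
S_surf′ = S_deep − (α/β)·ΔT = 37.37 − (1.7 × 10⁻⁴/7.6 × 10⁻⁴)·(-3.9) = 38.2424 psu.
Increase required: 38.2424 − 37.96 = 0.2824 psu.

0.28 psu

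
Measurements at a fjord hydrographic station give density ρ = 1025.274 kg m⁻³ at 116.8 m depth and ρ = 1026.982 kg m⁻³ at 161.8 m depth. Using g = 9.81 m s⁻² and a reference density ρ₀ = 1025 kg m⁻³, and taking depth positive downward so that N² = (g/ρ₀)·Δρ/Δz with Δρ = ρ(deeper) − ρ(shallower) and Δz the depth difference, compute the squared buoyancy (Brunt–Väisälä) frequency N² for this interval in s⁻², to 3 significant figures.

Δρ = 1026.982 − 1025.274 = 1.708 kg m⁻³ over Δz = 161.8 − 116.8 = 45 m.
N² = (9.81/1025) × (1.708/45) = 3.6326 × 10⁻⁴ s⁻² ≈ 3.63 × 10⁻⁴ s⁻².

3.63 × 10⁻⁴ s⁻²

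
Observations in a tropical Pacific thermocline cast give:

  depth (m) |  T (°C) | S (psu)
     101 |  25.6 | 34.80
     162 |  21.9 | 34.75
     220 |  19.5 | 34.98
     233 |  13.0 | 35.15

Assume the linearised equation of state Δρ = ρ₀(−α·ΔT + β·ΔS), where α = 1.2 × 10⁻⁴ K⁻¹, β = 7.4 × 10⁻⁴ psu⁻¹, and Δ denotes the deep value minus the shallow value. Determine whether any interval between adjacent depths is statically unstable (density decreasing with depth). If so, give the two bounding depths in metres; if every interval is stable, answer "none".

none

Evaluate Δρ/ρ₀ = −αΔT + βΔS across each adjacent pair:
  101–162 m: −αΔT+βΔS = −(1.2 × 10⁻⁴)(-3.7)+(7.4 × 10⁻⁴)(-0.05) = 4.1 × 10⁻⁴ → stable
  162–220 m: −αΔT+βΔS = −(1.2 × 10⁻⁴)(-2.4)+(7.4 × 10⁻⁴)(+0.23) = 4.6 × 10⁻⁴ → stable
  220–233 m: −αΔT+βΔS = −(1.2 × 10⁻⁴)(-6.5)+(7.4 × 10⁻⁴)(+0.17) = 9.1 × 10⁻⁴ → stable
Every interval has Δρ > 0: the column is stably stratified throughout.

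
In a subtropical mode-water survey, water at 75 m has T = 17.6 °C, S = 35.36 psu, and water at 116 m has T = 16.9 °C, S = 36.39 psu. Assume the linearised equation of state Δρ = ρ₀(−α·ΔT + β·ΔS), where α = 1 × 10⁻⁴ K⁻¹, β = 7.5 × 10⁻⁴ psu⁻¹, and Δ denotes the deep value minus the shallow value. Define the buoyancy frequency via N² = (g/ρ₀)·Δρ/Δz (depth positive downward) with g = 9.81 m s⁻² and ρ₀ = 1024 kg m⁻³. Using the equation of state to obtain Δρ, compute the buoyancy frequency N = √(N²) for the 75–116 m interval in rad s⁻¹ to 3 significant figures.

ΔT = -0.7 K, ΔS = +1.03 psu (deep − shallow).
Δρ/ρ₀ = −αΔT + βΔS = 7.00 × 10⁻⁵ + 7.725 × 10⁻⁴ = 8.425 × 10⁻⁴, so Δρ ≈ 0.8627 kg m⁻³.
N² = (g/ρ₀)·Δρ/Δz = g·(Δρ/ρ₀)/Δz = 9.81 × 8.425 × 10⁻⁴ / 41 = 2.0158 × 10⁻⁴ s⁻².
N = √(2.0158 × 10⁻⁴) = 0.014198 rad s⁻¹ ≈ 0.0142 rad s⁻¹.

0.0142 rad s⁻¹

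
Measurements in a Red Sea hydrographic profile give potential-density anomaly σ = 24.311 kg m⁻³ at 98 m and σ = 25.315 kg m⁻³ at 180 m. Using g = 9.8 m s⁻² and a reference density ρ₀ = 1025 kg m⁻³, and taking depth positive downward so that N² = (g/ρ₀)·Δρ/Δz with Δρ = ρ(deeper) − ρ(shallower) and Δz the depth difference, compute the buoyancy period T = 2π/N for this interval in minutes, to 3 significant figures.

Δρ = 1025.315 − 1024.311 = 1.004 kg m⁻³ over Δz = 180 − 98 = 82 m.
N² = (9.8/1025) × (1.004/82) = 1.1706 × 10⁻⁴ s⁻².
N = √(1.1706 × 10⁻⁴) = 0.010819 rad s⁻¹, so T = 2π/N = 580.75 s = 9.6792 min ≈ 9.68 min.

9.68 min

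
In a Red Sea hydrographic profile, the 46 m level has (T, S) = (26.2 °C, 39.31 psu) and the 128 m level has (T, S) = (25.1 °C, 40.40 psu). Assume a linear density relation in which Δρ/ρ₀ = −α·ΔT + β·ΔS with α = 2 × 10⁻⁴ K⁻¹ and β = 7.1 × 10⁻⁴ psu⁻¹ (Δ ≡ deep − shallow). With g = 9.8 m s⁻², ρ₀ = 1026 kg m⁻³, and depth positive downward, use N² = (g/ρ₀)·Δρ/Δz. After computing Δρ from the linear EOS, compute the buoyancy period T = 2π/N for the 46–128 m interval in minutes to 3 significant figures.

9.61 min

ΔT = -1.1 K, ΔS = +1.09 psu (deep − shallow).
Δρ/ρ₀ = −αΔT + βΔS = 2.20 × 10⁻⁴ + 7.739 × 10⁻⁴ = 9.939 × 10⁻⁴, so Δρ ≈ 1.020 kg m⁻³.
N² = (g/ρ₀)·Δρ/Δz = g·(Δρ/ρ₀)/Δz = 9.8 × 9.939 × 10⁻⁴ / 82 = 1.1878 × 10⁻⁴ s⁻².
N = √(1.1878 × 10⁻⁴) = 0.010899 rad s⁻¹ → T = 2π/N = 576.49 s = 9.6082 min ≈ 9.61 min.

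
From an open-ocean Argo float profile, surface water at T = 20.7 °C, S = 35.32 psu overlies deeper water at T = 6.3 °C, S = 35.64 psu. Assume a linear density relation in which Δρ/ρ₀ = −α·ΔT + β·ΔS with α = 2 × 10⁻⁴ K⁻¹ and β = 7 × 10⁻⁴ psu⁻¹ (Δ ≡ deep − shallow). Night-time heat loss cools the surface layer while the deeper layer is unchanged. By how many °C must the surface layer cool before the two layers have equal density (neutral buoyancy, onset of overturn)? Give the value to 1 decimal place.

Neutral buoyancy requires Δρ = 0, i.e. −α(T_deep − T_surf′) + β(S_deep − S_surf) = 0.
T_surf′ = T_deep − (β/α)·ΔS = 6.3 − (7 × 10⁻⁴/2 × 10⁻⁴)·(+0.32) = 5.180 °C.
Cooling required: 20.7 − (5.180) = 15.520 °C.

15.5 °C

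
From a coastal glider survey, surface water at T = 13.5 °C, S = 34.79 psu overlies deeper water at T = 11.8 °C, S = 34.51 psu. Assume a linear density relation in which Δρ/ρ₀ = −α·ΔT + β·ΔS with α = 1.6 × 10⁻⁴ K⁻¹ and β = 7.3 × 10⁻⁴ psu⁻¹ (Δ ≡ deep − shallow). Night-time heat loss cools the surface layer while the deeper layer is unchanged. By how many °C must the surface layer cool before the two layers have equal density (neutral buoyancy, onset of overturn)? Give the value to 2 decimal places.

0.42 °C

Neutral buoyancy requires Δρ = 0, i.e. −α(T_deep − T_surf′) + β(S_deep − S_surf) = 0.
T_surf′ = T_deep − (β/α)·ΔS = 11.8 − (7.3 × 10⁻⁴/1.6 × 10⁻⁴)·(-0.28) = 13.0775 °C.
Cooling required: 13.5 − (13.0775) = 0.4225 °C.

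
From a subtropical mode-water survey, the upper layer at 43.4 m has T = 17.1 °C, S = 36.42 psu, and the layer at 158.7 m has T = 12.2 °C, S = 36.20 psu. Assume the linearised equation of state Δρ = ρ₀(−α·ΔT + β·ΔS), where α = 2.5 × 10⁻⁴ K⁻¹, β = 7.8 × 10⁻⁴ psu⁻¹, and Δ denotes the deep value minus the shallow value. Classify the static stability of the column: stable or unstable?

stable

ΔT = 12.2 − 17.1 = -4.9 K and ΔS = 36.20 − 36.42 = -0.22 psu (deep − shallow).
−αΔT = 1.225 × 10⁻³; βΔS = -1.716 × 10⁻⁴; sum Δρ/ρ₀ = 1.0534 × 10⁻³.
Δρ/ρ₀ > 0, so Δρ > 0: deeper water is denser → statically stable.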